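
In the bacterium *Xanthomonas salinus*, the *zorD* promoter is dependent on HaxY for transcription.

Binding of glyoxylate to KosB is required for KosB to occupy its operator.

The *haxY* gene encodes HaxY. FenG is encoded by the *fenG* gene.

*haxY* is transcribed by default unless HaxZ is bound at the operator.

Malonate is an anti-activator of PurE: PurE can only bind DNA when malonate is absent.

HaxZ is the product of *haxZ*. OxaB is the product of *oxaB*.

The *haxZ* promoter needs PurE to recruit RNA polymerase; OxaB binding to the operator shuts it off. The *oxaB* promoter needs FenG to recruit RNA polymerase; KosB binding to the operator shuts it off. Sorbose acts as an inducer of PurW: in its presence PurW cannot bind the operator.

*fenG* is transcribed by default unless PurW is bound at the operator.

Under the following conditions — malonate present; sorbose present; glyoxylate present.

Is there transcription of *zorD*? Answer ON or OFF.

ON

Sorbose is present, so PurW is inactive.
With no repressor bound, *fenG* is transcribed.
So FenG is produced and active.
Glyoxylate is present, so KosB is active.
With repressor KosB bound, *oxaB* is not transcribed.
So OxaB is not produced.
Malonate is present, so PurE is inactive.
Required activator PurE is absent, so *haxZ* is not transcribed.
So HaxZ is not produced.
With no repressor bound, *haxY* is transcribed.
So HaxY is produced and active.
No repressor is bound and HaxY is active, so *zorD* is transcribed.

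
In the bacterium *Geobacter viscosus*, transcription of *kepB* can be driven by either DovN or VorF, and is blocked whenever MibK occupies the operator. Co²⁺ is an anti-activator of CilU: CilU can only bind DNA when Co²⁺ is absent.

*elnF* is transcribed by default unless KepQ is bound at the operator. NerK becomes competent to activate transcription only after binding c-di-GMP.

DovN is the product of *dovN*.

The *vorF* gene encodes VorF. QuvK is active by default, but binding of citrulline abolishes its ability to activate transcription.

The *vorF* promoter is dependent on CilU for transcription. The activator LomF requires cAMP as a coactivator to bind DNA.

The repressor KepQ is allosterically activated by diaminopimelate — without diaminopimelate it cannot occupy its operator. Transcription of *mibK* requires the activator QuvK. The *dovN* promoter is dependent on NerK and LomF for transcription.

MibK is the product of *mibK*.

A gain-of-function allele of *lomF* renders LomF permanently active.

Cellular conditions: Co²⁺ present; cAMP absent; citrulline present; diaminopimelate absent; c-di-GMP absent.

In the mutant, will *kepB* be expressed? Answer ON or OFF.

OFF

c-di-GMP is absent, so NerK is inactive.
LomF is constitutively active in this strain.
Required activator NerK is absent, so *dovN* is not transcribed.
So DovN is not produced.
Co²⁺ is present, so CilU is inactive.
Required activator CilU is absent, so *vorF* is not transcribed.
So VorF is not produced.
Citrulline is present, so QuvK is inactive.
Required activator QuvK is absent, so *mibK* is not transcribed.
So MibK is not produced.
No activator is available at the *kepB* promoter, so *kepB* is not transcribed.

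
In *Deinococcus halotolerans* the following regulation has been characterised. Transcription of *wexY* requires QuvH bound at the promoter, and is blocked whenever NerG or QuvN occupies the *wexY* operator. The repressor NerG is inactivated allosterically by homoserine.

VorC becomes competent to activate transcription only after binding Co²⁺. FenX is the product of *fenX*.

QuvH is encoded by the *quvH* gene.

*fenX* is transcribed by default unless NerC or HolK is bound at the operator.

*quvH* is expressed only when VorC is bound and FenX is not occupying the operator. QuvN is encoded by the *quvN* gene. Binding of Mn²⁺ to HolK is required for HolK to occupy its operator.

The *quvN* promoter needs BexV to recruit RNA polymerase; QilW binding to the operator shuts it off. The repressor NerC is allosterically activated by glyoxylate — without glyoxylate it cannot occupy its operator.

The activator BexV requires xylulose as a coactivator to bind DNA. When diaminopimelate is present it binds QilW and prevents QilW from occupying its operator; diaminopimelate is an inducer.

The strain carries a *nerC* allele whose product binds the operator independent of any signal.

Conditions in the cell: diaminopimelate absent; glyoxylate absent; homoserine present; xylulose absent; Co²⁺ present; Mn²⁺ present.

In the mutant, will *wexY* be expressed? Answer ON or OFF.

ON

NerC is constitutively active in this strain.
Mn²⁺ is present, so HolK is active.
With repressor NerC bound, *fenX* is not transcribed.
So FenX is not produced.
Co²⁺ is present, so VorC is active.
No repressor is bound and VorC is active, so *quvH* is transcribed.
So QuvH is produced and active.
Homoserine is present, so NerG is inactive.
Diaminopimelate is absent, so QilW is active.
Xylulose is absent, so BexV is inactive.
With repressor QilW bound, *quvN* is not transcribed.
So QuvN is not produced.
No repressor is bound and QuvH is active, so *wexY* is transcribed.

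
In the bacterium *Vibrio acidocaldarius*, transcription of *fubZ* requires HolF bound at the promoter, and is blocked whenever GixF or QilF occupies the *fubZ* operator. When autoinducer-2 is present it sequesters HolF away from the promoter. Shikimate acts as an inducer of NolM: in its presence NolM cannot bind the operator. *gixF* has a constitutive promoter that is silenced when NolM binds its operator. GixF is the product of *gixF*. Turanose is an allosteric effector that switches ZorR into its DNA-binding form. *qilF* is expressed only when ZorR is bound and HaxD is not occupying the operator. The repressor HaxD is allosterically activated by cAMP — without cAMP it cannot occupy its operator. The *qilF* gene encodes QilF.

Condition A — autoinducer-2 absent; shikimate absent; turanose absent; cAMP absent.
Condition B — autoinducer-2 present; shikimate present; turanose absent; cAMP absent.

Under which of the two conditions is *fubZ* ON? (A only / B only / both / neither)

Condition A:
Autoinducer-2 is absent, so HolF is active.
Shikimate is absent, so NolM is active.
With repressor NolM bound, *gixF* is not transcribed.
So GixF is not produced.
Turanose is absent, so ZorR is inactive.
cAMP is absent, so HaxD is inactive.
Required activator ZorR is absent, so *qilF* is not transcribed.
So QilF is not produced.
No repressor is bound and HolF is active, so *fubZ* is transcribed.
→ *fubZ* is ON in A.
Condition B:
Autoinducer-2 is present, so HolF is inactive.
Shikimate is present, so NolM is inactive.
With no repressor bound, *gixF* is transcribed.
So GixF is produced and active.
Turanose is absent, so ZorR is inactive.
cAMP is absent, so HaxD is inactive.
Required activator ZorR is absent, so *qilF* is not transcribed.
So QilF is not produced.
With repressor GixF bound, *fubZ* is not transcribed.
→ *fubZ* is OFF in B.

A only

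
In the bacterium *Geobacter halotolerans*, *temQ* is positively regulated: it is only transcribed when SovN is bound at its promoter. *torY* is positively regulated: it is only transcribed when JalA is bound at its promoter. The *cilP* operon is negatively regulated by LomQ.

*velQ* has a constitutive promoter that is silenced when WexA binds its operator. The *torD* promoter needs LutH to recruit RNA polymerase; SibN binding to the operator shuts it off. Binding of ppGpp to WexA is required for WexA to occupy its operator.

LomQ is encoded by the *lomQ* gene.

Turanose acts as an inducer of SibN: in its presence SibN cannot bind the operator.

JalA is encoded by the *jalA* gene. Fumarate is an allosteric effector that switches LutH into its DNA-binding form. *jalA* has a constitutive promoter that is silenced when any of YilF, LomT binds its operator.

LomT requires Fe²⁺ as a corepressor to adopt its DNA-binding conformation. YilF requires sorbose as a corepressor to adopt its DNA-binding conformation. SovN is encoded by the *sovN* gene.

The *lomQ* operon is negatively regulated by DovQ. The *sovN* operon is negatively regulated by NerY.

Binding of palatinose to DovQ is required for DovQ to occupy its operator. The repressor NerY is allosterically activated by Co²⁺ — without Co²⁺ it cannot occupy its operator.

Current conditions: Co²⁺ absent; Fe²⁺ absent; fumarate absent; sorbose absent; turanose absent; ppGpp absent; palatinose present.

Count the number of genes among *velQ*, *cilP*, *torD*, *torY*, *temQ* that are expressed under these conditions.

4

ppGpp is absent, so WexA is inactive.
With no repressor bound, *velQ* is transcribed.
→ *velQ* is ON.
Palatinose is present, so DovQ is active.
With repressor DovQ bound, *lomQ* is not transcribed.
So LomQ is not produced.
With no repressor bound, *cilP* is transcribed.
→ *cilP* is ON.
Fumarate is absent, so LutH is inactive.
Turanose is absent, so SibN is active.
With repressor SibN bound, *torD* is not transcribed.
→ *torD* is OFF.
Sorbose is absent, so YilF is inactive.
Fe²⁺ is absent, so LomT is inactive.
With no repressor bound, *jalA* is transcribed.
So JalA is produced and active.
No repressor is bound and JalA is active, so *torY* is transcribed.
→ *torY* is ON.
Co²⁺ is absent, so NerY is inactive.
With no repressor bound, *sovN* is transcribed.
So SovN is produced and active.
No repressor is bound and SovN is active, so *temQ* is transcribed.
→ *temQ* is ON.
4 of the 5 genes are transcribed.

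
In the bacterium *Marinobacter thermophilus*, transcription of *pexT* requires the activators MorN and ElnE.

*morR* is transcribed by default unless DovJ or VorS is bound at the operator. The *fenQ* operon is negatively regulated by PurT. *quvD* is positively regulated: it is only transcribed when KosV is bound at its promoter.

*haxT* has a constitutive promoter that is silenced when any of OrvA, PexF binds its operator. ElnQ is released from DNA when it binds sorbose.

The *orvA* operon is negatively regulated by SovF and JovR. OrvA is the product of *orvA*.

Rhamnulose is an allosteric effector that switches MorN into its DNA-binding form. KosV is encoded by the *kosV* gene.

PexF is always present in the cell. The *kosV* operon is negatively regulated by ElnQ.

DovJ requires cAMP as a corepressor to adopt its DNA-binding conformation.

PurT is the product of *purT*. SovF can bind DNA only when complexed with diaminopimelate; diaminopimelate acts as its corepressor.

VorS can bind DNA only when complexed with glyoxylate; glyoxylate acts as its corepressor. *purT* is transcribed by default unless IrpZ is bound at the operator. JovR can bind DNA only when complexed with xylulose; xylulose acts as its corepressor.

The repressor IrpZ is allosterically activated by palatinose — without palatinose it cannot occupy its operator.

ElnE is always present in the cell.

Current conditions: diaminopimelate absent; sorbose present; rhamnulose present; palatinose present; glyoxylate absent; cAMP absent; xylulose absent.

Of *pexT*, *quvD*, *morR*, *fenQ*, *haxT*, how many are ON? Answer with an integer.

Rhamnulose is present, so MorN is active.
ElnE is produced constitutively and is active.
No repressor is bound and MorN and ElnE are active, so *pexT* is transcribed.
→ *pexT* is ON.
Sorbose is present, so ElnQ is inactive.
With no repressor bound, *kosV* is transcribed.
So KosV is produced and active.
No repressor is bound and KosV is active, so *quvD* is transcribed.
→ *quvD* is ON.
cAMP is absent, so DovJ is inactive.
Glyoxylate is absent, so VorS is inactive.
With no repressor bound, *morR* is transcribed.
→ *morR* is ON.
Palatinose is present, so IrpZ is active.
With repressor IrpZ bound, *purT* is not transcribed.
So PurT is not produced.
With no repressor bound, *fenQ* is transcribed.
→ *fenQ* is ON.
Diaminopimelate is absent, so SovF is inactive.
Xylulose is absent, so JovR is inactive.
With no repressor bound, *orvA* is transcribed.
So OrvA is produced and active.
PexF is produced constitutively and is active.
With repressor OrvA bound, *haxT* is not transcribed.
→ *haxT* is OFF.
4 of the 5 genes are transcribed.

4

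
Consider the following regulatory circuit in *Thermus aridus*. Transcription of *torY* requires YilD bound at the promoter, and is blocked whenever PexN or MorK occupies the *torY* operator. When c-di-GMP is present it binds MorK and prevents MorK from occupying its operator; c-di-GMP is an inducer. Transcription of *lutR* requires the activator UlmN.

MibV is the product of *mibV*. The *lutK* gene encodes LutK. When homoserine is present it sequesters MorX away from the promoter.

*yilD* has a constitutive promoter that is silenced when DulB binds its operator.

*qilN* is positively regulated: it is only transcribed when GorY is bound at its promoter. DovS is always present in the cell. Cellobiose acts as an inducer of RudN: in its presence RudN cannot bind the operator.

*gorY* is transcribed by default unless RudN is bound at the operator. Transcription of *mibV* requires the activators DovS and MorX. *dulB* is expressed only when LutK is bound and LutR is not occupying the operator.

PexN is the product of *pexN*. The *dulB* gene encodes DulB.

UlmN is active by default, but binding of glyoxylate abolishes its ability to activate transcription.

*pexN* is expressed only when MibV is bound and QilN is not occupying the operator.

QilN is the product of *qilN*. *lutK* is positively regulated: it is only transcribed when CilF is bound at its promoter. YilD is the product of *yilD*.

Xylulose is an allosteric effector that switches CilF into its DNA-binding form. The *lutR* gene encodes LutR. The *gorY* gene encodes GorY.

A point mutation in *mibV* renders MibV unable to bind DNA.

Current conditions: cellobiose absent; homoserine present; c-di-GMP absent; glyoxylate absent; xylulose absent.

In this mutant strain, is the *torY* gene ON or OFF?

OFF

Xylulose is absent, so CilF is inactive.
Required activator CilF is absent, so *lutK* is not transcribed.
So LutK is not produced.
Glyoxylate is absent, so UlmN is active.
No repressor is bound and UlmN is active, so *lutR* is transcribed.
So LutR is produced and active.
With repressor LutR bound, *dulB* is not transcribed.
So DulB is not produced.
With no repressor bound, *yilD* is transcribed.
So YilD is produced and active.
Cellobiose is absent, so RudN is active.
With repressor RudN bound, *gorY* is not transcribed.
So GorY is not produced.
Required activator GorY is absent, so *qilN* is not transcribed.
So QilN is not produced.
MibV is non-functional in this strain, so it has no effect.
Required activator MibV is absent, so *pexN* is not transcribed.
So PexN is not produced.
c-di-GMP is absent, so MorK is active.
With repressor MorK bound, *torY* is not transcribed.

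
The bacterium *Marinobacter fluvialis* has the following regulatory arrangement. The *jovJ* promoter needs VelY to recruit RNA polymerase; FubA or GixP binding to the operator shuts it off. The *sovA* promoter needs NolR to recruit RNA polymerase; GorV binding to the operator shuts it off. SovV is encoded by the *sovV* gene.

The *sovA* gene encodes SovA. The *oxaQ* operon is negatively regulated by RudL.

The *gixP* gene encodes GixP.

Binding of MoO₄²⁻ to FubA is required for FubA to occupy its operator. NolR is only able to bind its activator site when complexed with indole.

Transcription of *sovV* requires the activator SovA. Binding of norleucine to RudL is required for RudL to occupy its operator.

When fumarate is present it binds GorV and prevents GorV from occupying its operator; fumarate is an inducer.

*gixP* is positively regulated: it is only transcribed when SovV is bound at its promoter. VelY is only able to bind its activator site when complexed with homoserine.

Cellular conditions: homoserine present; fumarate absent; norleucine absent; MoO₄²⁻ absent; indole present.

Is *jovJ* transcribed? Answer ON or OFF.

MoO₄²⁻ is absent, so FubA is inactive.
Homoserine is present, so VelY is active.
Fumarate is absent, so GorV is active.
Indole is present, so NolR is active.
With repressor GorV bound, *sovA* is not transcribed.
So SovA is not produced.
Required activator SovA is absent, so *sovV* is not transcribed.
So SovV is not produced.
Required activator SovV is absent, so *gixP* is not transcribed.
So GixP is not produced.
No repressor is bound and VelY is active, so *jovJ* is transcribed.

ON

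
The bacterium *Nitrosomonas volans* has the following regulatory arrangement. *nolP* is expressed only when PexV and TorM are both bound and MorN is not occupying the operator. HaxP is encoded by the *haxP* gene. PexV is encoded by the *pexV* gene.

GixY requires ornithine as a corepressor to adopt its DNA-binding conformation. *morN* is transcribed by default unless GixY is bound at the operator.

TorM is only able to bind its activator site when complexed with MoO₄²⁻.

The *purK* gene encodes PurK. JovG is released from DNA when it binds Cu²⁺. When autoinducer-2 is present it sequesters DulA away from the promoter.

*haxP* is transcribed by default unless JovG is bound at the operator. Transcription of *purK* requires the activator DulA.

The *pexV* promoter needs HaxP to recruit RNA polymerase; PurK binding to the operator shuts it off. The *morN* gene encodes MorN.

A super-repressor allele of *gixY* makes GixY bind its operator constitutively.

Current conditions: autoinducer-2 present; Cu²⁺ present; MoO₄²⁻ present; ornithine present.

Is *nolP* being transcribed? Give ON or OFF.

ON

GixY is constitutively active in this strain.
With repressor GixY bound, *morN* is not transcribed.
So MorN is not produced.
Autoinducer-2 is present, so DulA is inactive.
Required activator DulA is absent, so *purK* is not transcribed.
So PurK is not produced.
Cu²⁺ is present, so JovG is inactive.
With no repressor bound, *haxP* is transcribed.
So HaxP is produced and active.
No repressor is bound and HaxP is active, so *pexV* is transcribed.
So PexV is produced and active.
MoO₄²⁻ is present, so TorM is active.
No repressor is bound and PexV and TorM are active, so *nolP* is transcribed.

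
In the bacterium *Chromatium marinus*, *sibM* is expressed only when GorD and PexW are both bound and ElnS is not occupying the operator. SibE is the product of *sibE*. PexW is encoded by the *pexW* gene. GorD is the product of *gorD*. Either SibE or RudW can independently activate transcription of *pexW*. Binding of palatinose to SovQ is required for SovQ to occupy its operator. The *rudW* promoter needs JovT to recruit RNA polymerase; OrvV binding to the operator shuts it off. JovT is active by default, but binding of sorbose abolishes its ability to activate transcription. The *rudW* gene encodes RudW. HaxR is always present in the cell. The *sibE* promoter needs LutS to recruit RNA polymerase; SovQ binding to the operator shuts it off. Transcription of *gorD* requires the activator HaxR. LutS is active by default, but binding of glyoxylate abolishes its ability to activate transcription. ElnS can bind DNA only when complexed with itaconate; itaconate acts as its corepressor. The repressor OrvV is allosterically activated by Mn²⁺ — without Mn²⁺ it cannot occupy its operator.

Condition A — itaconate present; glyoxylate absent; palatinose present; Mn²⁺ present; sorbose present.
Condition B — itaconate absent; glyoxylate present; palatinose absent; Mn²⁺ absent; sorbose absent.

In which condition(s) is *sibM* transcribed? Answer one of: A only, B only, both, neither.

B only

Condition A:
Itaconate is present, so ElnS is active.
HaxR is produced constitutively and is active.
No repressor is bound and HaxR is active, so *gorD* is transcribed.
So GorD is produced and active.
Glyoxylate is absent, so LutS is active.
Palatinose is present, so SovQ is active.
With repressor SovQ bound, *sibE* is not transcribed.
So SibE is not produced.
Mn²⁺ is present, so OrvV is active.
Sorbose is present, so JovT is inactive.
With repressor OrvV bound, *rudW* is not transcribed.
So RudW is not produced.
No activator is available at the *pexW* promoter, so *pexW* is not transcribed.
So PexW is not produced.
With repressor ElnS bound, *sibM* is not transcribed.
→ *sibM* is OFF in A.
Condition B:
Itaconate is absent, so ElnS is inactive.
HaxR is produced constitutively and is active.
No repressor is bound and HaxR is active, so *gorD* is transcribed.
So GorD is produced and active.
Glyoxylate is present, so LutS is inactive.
Palatinose is absent, so SovQ is inactive.
Required activator LutS is absent, so *sibE* is not transcribed.
So SibE is not produced.
Mn²⁺ is absent, so OrvV is inactive.
Sorbose is absent, so JovT is active.
No repressor is bound and JovT is active, so *rudW* is transcribed.
So RudW is produced and active.
Activator RudW is present, so *pexW* is transcribed.
So PexW is produced and active.
No repressor is bound and GorD and PexW are active, so *sibM* is transcribed.
→ *sibM* is ON in B.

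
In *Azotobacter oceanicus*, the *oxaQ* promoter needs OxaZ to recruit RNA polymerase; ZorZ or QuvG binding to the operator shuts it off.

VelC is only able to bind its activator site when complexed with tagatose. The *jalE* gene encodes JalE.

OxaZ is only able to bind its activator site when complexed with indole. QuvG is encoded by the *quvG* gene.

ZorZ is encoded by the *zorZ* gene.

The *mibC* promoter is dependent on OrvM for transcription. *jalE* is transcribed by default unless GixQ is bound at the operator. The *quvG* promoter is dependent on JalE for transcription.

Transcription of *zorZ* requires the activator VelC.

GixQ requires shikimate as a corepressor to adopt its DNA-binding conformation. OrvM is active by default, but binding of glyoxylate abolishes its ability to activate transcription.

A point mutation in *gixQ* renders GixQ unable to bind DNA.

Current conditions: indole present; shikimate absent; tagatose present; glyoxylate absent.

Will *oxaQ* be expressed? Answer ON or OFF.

Tagatose is present, so VelC is active.
No repressor is bound and VelC is active, so *zorZ* is transcribed.
So ZorZ is produced and active.
GixQ is non-functional in this strain, so it has no effect.
With no repressor bound, *jalE* is transcribed.
So JalE is produced and active.
No repressor is bound and JalE is active, so *quvG* is transcribed.
So QuvG is produced and active.
Indole is present, so OxaZ is active.
With repressor ZorZ bound, *oxaQ* is not transcribed.

OFF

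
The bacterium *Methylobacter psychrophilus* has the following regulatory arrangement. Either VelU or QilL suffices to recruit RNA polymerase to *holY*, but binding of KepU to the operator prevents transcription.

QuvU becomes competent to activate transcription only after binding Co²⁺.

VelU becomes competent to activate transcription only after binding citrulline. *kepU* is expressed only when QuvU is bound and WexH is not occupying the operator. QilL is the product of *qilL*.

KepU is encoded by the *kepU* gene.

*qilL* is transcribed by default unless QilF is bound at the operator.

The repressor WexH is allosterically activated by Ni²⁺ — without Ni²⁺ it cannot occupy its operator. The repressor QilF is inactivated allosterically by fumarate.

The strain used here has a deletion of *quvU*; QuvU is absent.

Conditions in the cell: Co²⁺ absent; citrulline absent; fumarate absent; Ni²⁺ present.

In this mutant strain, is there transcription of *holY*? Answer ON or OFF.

OFF

Citrulline is absent, so VelU is inactive.
Fumarate is absent, so QilF is active.
With repressor QilF bound, *qilL* is not transcribed.
So QilL is not produced.
Ni²⁺ is present, so WexH is active.
QuvU is non-functional in this strain, so it has no effect.
With repressor WexH bound, *kepU* is not transcribed.
So KepU is not produced.
No activator is available at the *holY* promoter, so *holY* is not transcribed.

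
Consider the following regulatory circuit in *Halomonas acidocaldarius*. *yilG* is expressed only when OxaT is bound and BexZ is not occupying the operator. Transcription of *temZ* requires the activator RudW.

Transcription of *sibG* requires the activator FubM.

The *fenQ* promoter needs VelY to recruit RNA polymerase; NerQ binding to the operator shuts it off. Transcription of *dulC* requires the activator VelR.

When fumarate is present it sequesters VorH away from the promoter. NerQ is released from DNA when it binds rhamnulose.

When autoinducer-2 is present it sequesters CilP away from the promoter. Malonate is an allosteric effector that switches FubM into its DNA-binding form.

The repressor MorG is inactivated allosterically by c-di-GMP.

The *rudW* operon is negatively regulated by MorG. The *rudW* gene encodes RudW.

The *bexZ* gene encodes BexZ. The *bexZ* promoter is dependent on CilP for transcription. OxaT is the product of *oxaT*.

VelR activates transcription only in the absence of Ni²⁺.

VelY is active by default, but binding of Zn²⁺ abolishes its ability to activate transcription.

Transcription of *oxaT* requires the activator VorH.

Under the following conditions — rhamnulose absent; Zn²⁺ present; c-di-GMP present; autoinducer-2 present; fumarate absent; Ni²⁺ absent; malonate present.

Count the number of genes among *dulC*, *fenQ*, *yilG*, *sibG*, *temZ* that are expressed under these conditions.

4

Ni²⁺ is absent, so VelR is active.
No repressor is bound and VelR is active, so *dulC* is transcribed.
→ *dulC* is ON.
Zn²⁺ is present, so VelY is inactive.
Rhamnulose is absent, so NerQ is active.
With repressor NerQ bound, *fenQ* is not transcribed.
→ *fenQ* is OFF.
Fumarate is absent, so VorH is active.
No repressor is bound and VorH is active, so *oxaT* is transcribed.
So OxaT is produced and active.
Autoinducer-2 is present, so CilP is inactive.
Required activator CilP is absent, so *bexZ* is not transcribed.
So BexZ is not produced.
No repressor is bound and OxaT is active, so *yilG* is transcribed.
→ *yilG* is ON.
Malonate is present, so FubM is active.
No repressor is bound and FubM is active, so *sibG* is transcribed.
→ *sibG* is ON.
c-di-GMP is present, so MorG is inactive.
With no repressor bound, *rudW* is transcribed.
So RudW is produced and active.
No repressor is bound and RudW is active, so *temZ* is transcribed.
→ *temZ* is ON.
4 of the 5 genes are transcribed.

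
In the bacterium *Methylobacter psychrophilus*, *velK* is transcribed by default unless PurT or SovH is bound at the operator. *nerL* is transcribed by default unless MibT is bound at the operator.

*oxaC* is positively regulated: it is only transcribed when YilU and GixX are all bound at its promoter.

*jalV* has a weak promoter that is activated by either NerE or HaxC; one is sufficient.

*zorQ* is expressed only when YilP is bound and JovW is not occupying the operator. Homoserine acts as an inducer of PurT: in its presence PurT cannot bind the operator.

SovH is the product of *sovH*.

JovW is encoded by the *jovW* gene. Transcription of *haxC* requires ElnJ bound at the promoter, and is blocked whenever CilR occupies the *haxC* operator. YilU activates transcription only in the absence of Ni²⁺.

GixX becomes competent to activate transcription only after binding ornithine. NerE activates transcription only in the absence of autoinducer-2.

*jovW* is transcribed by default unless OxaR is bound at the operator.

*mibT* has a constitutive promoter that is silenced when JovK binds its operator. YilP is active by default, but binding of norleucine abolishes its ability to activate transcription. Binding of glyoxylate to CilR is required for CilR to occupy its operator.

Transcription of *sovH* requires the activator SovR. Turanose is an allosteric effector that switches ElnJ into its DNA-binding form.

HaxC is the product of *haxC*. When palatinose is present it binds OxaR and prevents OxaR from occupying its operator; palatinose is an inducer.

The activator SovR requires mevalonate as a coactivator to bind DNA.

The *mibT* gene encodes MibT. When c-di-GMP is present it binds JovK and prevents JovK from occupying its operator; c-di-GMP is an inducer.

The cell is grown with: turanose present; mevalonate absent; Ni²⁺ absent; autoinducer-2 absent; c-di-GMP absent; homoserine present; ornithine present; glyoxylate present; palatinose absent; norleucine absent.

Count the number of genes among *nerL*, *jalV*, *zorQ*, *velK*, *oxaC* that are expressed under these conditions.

5

c-di-GMP is absent, so JovK is active.
With repressor JovK bound, *mibT* is not transcribed.
So MibT is not produced.
With no repressor bound, *nerL* is transcribed.
→ *nerL* is ON.
Autoinducer-2 is absent, so NerE is active.
Glyoxylate is present, so CilR is active.
Turanose is present, so ElnJ is active.
With repressor CilR bound, *haxC* is not transcribed.
So HaxC is not produced.
Activator NerE is present, so *jalV* is transcribed.
→ *jalV* is ON.
Palatinose is absent, so OxaR is active.
With repressor OxaR bound, *jovW* is not transcribed.
So JovW is not produced.
Norleucine is absent, so YilP is active.
No repressor is bound and YilP is active, so *zorQ* is transcribed.
→ *zorQ* is ON.
Homoserine is present, so PurT is inactive.
Mevalonate is absent, so SovR is inactive.
Required activator SovR is absent, so *sovH* is not transcribed.
So SovH is not produced.
With no repressor bound, *velK* is transcribed.
→ *velK* is ON.
Ni²⁺ is absent, so YilU is active.
Ornithine is present, so GixX is active.
No repressor is bound and YilU and GixX are active, so *oxaC* is transcribed.
→ *oxaC* is ON.
5 of the 5 genes are transcribed.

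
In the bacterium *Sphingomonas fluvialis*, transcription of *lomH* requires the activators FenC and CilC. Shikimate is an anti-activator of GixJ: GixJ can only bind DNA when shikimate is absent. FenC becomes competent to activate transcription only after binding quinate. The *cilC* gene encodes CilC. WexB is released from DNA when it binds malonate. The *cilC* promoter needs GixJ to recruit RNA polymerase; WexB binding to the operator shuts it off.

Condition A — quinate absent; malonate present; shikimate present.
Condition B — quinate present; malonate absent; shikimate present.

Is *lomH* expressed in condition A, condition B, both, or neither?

Condition A:
Quinate is absent, so FenC is inactive.
Malonate is present, so WexB is inactive.
Shikimate is present, so GixJ is inactive.
Required activator GixJ is absent, so *cilC* is not transcribed.
So CilC is not produced.
Required activator FenC is absent, so *lomH* is not transcribed.
→ *lomH* is OFF in A.
Condition B:
Quinate is present, so FenC is active.
Malonate is absent, so WexB is active.
Shikimate is present, so GixJ is inactive.
With repressor WexB bound, *cilC* is not transcribed.
So CilC is not produced.
Required activator CilC is absent, so *lomH* is not transcribed.
→ *lomH* is OFF in B.

neither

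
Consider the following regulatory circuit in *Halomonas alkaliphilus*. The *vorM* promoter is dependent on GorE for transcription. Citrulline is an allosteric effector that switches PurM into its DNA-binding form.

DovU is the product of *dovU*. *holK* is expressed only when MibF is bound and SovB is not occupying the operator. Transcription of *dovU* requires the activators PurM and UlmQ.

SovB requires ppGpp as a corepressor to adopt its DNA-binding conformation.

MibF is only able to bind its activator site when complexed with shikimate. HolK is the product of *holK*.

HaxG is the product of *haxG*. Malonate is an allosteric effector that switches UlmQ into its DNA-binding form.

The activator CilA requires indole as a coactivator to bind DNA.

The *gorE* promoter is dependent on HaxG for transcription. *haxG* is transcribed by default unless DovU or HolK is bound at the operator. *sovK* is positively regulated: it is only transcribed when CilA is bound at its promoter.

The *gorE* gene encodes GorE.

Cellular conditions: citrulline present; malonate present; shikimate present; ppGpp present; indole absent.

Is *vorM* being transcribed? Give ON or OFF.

Citrulline is present, so PurM is active.
Malonate is present, so UlmQ is active.
No repressor is bound and PurM and UlmQ are active, so *dovU* is transcribed.
So DovU is produced and active.
ppGpp is present, so SovB is active.
Shikimate is present, so MibF is active.
With repressor SovB bound, *holK* is not transcribed.
So HolK is not produced.
With repressor DovU bound, *haxG* is not transcribed.
So HaxG is not produced.
Required activator HaxG is absent, so *gorE* is not transcribed.
So GorE is not produced.
Required activator GorE is absent, so *vorM* is not transcribed.

OFF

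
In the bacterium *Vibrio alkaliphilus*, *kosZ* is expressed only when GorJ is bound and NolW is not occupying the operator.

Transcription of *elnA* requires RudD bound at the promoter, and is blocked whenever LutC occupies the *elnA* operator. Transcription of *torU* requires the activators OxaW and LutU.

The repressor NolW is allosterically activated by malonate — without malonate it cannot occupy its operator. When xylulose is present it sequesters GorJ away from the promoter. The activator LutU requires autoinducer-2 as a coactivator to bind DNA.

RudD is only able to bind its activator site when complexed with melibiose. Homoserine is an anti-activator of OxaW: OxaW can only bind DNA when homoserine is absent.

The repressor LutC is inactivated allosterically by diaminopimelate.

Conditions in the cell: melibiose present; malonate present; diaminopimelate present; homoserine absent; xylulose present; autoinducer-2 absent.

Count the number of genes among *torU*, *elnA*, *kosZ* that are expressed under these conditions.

1

Homoserine is absent, so OxaW is active.
Autoinducer-2 is absent, so LutU is inactive.
Required activator LutU is absent, so *torU* is not transcribed.
→ *torU* is OFF.
Melibiose is present, so RudD is active.
Diaminopimelate is present, so LutC is inactive.
No repressor is bound and RudD is active, so *elnA* is transcribed.
→ *elnA* is ON.
Xylulose is present, so GorJ is inactive.
Malonate is present, so NolW is active.
With repressor NolW bound, *kosZ* is not transcribed.
→ *kosZ* is OFF.
1 of the 3 genes is transcribed.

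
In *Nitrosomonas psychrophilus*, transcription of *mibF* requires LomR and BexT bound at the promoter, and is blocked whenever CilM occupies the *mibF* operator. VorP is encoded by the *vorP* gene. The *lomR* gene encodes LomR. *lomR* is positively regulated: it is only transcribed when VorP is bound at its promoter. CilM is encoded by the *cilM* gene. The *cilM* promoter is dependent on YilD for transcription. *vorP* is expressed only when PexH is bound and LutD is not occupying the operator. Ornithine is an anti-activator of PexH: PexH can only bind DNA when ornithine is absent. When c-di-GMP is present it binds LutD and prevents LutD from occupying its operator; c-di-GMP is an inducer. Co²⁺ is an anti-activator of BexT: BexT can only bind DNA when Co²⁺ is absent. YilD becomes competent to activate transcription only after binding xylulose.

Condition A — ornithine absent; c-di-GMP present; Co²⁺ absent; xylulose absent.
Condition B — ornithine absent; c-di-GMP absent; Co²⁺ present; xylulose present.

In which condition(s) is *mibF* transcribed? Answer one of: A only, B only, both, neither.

Condition A:
Ornithine is absent, so PexH is active.
c-di-GMP is present, so LutD is inactive.
No repressor is bound and PexH is active, so *vorP* is transcribed.
So VorP is produced and active.
No repressor is bound and VorP is active, so *lomR* is transcribed.
So LomR is produced and active.
Co²⁺ is absent, so BexT is active.
Xylulose is absent, so YilD is inactive.
Required activator YilD is absent, so *cilM* is not transcribed.
So CilM is not produced.
No repressor is bound and LomR and BexT are active, so *mibF* is transcribed.
→ *mibF* is ON in A.
Condition B:
Ornithine is absent, so PexH is active.
c-di-GMP is absent, so LutD is active.
With repressor LutD bound, *vorP* is not transcribed.
So VorP is not produced.
Required activator VorP is absent, so *lomR* is not transcribed.
So LomR is not produced.
Co²⁺ is present, so BexT is inactive.
Xylulose is present, so YilD is active.
No repressor is bound and YilD is active, so *cilM* is transcribed.
So CilM is produced and active.
With repressor CilM bound, *mibF* is not transcribed.
→ *mibF* is OFF in B.

A only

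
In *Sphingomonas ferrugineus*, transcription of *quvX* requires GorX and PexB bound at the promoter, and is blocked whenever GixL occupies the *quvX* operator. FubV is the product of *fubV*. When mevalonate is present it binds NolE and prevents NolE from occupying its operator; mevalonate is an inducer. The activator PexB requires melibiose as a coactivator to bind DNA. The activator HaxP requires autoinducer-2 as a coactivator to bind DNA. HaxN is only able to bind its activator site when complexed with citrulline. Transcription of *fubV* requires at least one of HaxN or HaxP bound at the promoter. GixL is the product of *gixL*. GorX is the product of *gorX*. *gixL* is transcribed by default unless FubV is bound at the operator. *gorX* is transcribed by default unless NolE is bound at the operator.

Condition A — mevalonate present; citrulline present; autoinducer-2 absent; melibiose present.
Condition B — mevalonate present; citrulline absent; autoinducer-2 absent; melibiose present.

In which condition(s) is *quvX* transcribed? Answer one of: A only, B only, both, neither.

Condition A:
Mevalonate is present, so NolE is inactive.
With no repressor bound, *gorX* is transcribed.
So GorX is produced and active.
Citrulline is present, so HaxN is active.
Autoinducer-2 is absent, so HaxP is inactive.
Activator HaxN is present, so *fubV* is transcribed.
So FubV is produced and active.
With repressor FubV bound, *gixL* is not transcribed.
So GixL is not produced.
Melibiose is present, so PexB is active.
No repressor is bound and GorX and PexB are active, so *quvX* is transcribed.
→ *quvX* is ON in A.
Condition B:
Mevalonate is present, so NolE is inactive.
With no repressor bound, *gorX* is transcribed.
So GorX is produced and active.
Citrulline is absent, so HaxN is inactive.
Autoinducer-2 is absent, so HaxP is inactive.
No activator is available at the *fubV* promoter, so *fubV* is not transcribed.
So FubV is not produced.
With no repressor bound, *gixL* is transcribed.
So GixL is produced and active.
Melibiose is present, so PexB is active.
With repressor GixL bound, *quvX* is not transcribed.
→ *quvX* is OFF in B.

A only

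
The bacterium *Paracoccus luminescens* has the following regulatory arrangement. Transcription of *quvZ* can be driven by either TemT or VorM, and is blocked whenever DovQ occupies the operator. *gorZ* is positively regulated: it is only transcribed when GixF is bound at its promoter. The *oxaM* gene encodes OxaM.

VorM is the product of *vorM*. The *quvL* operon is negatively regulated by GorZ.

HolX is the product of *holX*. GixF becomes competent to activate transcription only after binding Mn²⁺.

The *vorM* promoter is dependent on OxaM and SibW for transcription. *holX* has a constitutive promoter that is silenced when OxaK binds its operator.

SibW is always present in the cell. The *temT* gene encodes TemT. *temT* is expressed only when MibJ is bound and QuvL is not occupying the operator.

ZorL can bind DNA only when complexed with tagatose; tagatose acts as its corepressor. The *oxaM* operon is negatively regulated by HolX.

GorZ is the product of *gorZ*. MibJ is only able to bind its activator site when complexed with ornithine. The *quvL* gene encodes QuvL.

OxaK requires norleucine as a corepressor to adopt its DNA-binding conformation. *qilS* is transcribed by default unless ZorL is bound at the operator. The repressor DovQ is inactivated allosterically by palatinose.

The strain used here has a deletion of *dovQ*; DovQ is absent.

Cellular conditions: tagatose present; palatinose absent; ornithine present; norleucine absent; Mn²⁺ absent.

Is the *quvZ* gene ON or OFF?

DovQ is non-functional in this strain, so it has no effect.
Ornithine is present, so MibJ is active.
Mn²⁺ is absent, so GixF is inactive.
Required activator GixF is absent, so *gorZ* is not transcribed.
So GorZ is not produced.
With no repressor bound, *quvL* is transcribed.
So QuvL is produced and active.
With repressor QuvL bound, *temT* is not transcribed.
So TemT is not produced.
Norleucine is absent, so OxaK is inactive.
With no repressor bound, *holX* is transcribed.
So HolX is produced and active.
With repressor HolX bound, *oxaM* is not transcribed.
So OxaM is not produced.
SibW is produced constitutively and is active.
Required activator OxaM is absent, so *vorM* is not transcribed.
So VorM is not produced.
No activator is available at the *quvZ* promoter, so *quvZ* is not transcribed.

OFF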